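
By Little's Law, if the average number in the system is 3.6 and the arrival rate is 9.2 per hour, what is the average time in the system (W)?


W = L / lambda = 3.6 / 9.2 = 0.3913 hours

0.3913 hours


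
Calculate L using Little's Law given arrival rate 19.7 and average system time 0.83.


L = lambda * W = 19.7 * 0.83 = 16.35

16.35


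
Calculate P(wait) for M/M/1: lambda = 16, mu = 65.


P(wait) = rho = lambda/mu = 16/65 = 0.2462

0.2462


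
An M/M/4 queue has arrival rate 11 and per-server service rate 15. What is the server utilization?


rho = lambda/(c*mu) = 11/(4*15) = 0.1833

0.1833


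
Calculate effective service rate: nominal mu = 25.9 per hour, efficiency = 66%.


Effective rate = mu * efficiency = 25.9 * 0.66 = 17.09 per hour

17.09 per hour


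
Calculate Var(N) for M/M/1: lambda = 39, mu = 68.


rho = 39/68; Var(N) = rho/(1-rho)^2 = 3.15

3.15


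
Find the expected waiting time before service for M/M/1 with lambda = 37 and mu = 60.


rho = 37/60; Wq = rho/(mu - lambda) = 0.0268 hours

0.0268 hours


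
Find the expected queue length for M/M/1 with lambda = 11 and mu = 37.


rho = 11/37; Lq = rho^2/(1-rho) = 0.13

0.13


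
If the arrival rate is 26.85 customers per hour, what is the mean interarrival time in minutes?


Mean interarrival time = 60/lambda = 60/26.85 = 2.23 minutes

2.23 minutes


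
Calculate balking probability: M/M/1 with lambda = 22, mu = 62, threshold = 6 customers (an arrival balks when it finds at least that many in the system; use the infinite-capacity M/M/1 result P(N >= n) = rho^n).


P(N >= 6) = rho^6 = (22/62)^6 = 0.002

0.002


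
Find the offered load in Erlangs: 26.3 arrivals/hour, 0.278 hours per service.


Offered load a = lambda * E[S] = 26.3 * 0.278 = 7.31 Erlangs

7.31 Erlangs


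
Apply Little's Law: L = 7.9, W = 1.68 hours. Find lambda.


lambda = L / W = 7.9 / 1.68 = 4.7 per hour

4.7 per hour


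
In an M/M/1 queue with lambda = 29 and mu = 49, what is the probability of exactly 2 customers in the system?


rho = 29/49; P(n) = (1-rho)*rho^n = (1-29/49)*(29/49)^2 = 0.143

0.143


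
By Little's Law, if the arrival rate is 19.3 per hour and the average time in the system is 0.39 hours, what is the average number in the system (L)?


L = lambda * W = 19.3 * 0.39 = 7.53

7.53


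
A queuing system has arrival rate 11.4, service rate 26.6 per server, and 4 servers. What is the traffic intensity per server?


rho = lambda / (c * mu) = 11.4 / (4 * 26.6) = 0.1071

0.1071


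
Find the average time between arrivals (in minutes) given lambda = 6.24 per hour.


Mean interarrival time = 60/lambda = 60/6.24 = 9.62 minutes

9.62 minutes


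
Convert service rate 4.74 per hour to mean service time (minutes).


Mean service time = 60/mu = 60/4.74 = 12.66 minutes

12.66 minutes


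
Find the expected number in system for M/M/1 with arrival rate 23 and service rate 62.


rho = 23/62; L = rho/(1-rho) = 0.59

0.59


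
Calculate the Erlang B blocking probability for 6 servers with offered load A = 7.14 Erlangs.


B(N,A) = (A^N/N!) / sum(A^k/k!, k=0..N) with N=6, A=7.14 = 0.34

0.34


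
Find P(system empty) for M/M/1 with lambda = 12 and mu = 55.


P0 = 1 - rho = 1 - 12/55 = 0.7818

0.7818


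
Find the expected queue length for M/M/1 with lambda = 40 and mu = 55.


rho = 40/55; Lq = rho^2/(1-rho) = 1.94

1.94


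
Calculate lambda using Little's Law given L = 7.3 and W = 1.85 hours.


lambda = L / W = 7.3 / 1.85 = 3.95 per hour

3.95 per hour


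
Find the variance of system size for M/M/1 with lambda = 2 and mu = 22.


rho = 2/22; Var(N) = rho/(1-rho)^2 = 0.11

0.11


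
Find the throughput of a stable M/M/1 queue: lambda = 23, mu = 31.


For a stable queue (lambda < mu), throughput = lambda = 23 per hour

23 per hour


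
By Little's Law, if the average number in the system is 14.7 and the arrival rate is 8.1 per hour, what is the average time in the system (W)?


W = L / lambda = 14.7 / 8.1 = 1.8148 hours

1.8148 hours


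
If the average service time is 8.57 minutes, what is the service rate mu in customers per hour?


mu = 60 / avg_service_time = 60 / 8.57 = 7.0 per hour

7.0 per hour


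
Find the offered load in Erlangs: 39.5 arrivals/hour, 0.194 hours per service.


Offered load a = lambda * E[S] = 39.5 * 0.194 = 7.66 Erlangs

7.66 Erlangs


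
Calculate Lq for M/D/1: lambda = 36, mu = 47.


M/D/1: Lq = rho^2 / (2*(1-rho)) where rho = 36/47; Lq = 1.25

1.25


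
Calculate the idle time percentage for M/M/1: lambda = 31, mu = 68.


Idle fraction = (1 - rho) * 100 = (1 - 31/68) * 100 = 54.4%

54.4%


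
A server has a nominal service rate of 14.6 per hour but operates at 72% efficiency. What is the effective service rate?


Effective rate = mu * efficiency = 14.6 * 0.72 = 10.51 per hour

10.51 per hour


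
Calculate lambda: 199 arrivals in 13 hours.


lambda = total arrivals / time = 199 / 13 = 15.31 per hour

15.31 per hour


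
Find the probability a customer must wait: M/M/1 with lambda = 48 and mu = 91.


P(wait) = rho = lambda/mu = 48/91 = 0.5275

0.5275


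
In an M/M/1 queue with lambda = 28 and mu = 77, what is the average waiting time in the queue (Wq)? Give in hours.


rho = 28/77; Wq = rho/(mu - lambda) = 0.0074 hours

0.0074 hours


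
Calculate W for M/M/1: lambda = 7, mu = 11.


W = 1/(mu - lambda) = 1/(11 - 7) = 0.25 hours

0.25 hours


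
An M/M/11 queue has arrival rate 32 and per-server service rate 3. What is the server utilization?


rho = lambda/(c*mu) = 32/(11*3) = 0.9697

0.9697


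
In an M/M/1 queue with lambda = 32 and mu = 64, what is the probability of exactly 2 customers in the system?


rho = 32/64; P(n) = (1-rho)*rho^n = (1-32/64)*(32/64)^2 = 0.125

0.125


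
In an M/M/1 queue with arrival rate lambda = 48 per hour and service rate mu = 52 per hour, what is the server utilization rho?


rho = lambda/mu = 48/52 = 0.9231

0.9231


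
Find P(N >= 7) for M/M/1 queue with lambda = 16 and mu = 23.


P(N >= 7) = rho^7 = (16/23)^7 = 0.0788

0.0788


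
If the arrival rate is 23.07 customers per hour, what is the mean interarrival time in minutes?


Mean interarrival time = 60/lambda = 60/23.07 = 2.6 minutes

2.6 minutes


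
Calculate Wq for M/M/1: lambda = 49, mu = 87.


rho = 49/87; Wq = rho/(mu - lambda) = 0.0148 hours

0.0148 hours


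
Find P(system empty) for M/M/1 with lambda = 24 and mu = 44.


P0 = 1 - rho = 1 - 24/44 = 0.4545

0.4545


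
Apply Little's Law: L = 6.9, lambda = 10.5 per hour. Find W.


W = L / lambda = 6.9 / 10.5 = 0.6571 hours

0.6571 hours


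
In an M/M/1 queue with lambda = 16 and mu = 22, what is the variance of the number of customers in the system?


rho = 16/22; Var(N) = rho/(1-rho)^2 = 9.78

9.78


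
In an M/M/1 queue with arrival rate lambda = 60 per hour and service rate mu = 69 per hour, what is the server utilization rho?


rho = lambda/mu = 60/69 = 0.8696

0.8696


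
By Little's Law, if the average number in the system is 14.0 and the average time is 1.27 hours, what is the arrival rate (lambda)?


lambda = L / W = 14.0 / 1.27 = 11.02 per hour

11.02 per hour


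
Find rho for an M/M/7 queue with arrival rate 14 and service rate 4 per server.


rho = lambda/(c*mu) = 14/(7*4) = 0.5

0.5


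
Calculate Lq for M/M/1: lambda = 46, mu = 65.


rho = 46/65; Lq = rho^2/(1-rho) = 1.71

1.71


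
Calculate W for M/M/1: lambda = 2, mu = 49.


W = 1/(mu - lambda) = 1/(49 - 2) = 0.0213 hours

0.0213 hours


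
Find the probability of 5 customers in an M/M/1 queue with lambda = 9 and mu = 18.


rho = 9/18; P(n) = (1-rho)*rho^n = (1-9/18)*(9/18)^5 = 0.0156

0.0156


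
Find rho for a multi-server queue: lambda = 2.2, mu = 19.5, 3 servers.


rho = lambda / (c * mu) = 2.2 / (3 * 19.5) = 0.0376

0.0376


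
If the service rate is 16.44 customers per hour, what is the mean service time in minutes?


Mean service time = 60/mu = 60/16.44 = 3.65 minutes

3.65 minutes


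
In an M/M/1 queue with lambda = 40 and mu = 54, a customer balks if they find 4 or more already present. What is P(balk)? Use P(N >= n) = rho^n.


P(N >= 4) = rho^4 = (40/54)^4 = 0.3011

0.3011


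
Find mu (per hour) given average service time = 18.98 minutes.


mu = 60 / avg_service_time = 60 / 18.98 = 3.16 per hour

3.16 per hour


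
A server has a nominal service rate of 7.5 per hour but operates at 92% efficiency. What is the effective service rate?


Effective rate = mu * efficiency = 7.5 * 0.92 = 6.9 per hour

6.9 per hour


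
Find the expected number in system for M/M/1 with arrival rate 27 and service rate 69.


rho = 27/69; L = rho/(1-rho) = 0.64

0.64


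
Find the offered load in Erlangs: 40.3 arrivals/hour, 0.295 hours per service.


Offered load a = lambda * E[S] = 40.3 * 0.295 = 11.89 Erlangs

11.89 Erlangs


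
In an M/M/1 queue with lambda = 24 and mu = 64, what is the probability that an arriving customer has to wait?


P(wait) = rho = lambda/mu = 24/64 = 0.375

0.375


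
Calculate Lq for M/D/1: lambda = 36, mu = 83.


M/D/1: Lq = rho^2 / (2*(1-rho)) where rho = 36/83; Lq = 0.17

0.17


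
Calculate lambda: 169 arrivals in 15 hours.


lambda = total arrivals / time = 169 / 15 = 11.27 per hour

11.27 per hour


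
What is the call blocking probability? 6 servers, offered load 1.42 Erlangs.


B(N,A) = (A^N/N!) / sum(A^k/k!, k=0..N) with N=6, A=1.42 = 0.0028

0.0028


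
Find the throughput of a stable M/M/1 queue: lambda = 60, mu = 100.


For a stable queue (lambda < mu), throughput = lambda = 60 per hour

60 per hour


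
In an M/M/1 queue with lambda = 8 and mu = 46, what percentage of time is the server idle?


Idle fraction = (1 - rho) * 100 = (1 - 8/46) * 100 = 82.6%

82.6%


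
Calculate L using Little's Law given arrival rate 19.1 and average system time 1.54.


L = lambda * W = 19.1 * 1.54 = 29.41

29.41


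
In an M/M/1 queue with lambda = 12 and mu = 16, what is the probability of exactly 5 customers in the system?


rho = 12/16; P(n) = (1-rho)*rho^n = (1-12/16)*(12/16)^5 = 0.0593

0.0593


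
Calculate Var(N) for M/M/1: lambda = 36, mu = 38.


rho = 36/38; Var(N) = rho/(1-rho)^2 = 342.0

342.0


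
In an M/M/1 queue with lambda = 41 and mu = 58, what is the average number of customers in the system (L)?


rho = 41/58; L = rho/(1-rho) = 2.41

2.41


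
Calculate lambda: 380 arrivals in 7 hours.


lambda = total arrivals / time = 380 / 7 = 54.29 per hour

54.29 per hour


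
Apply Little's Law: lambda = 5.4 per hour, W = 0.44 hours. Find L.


L = lambda * W = 5.4 * 0.44 = 2.38

2.38


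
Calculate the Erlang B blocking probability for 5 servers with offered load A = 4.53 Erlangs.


B(N,A) = (A^N/N!) / sum(A^k/k!, k=0..N) with N=5, A=4.53 = 0.2456

0.2456


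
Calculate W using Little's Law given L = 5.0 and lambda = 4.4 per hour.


W = L / lambda = 5.0 / 4.4 = 1.1364 hours

1.1364 hours


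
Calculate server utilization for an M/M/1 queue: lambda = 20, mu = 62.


rho = lambda/mu = 20/62 = 0.3226

0.3226


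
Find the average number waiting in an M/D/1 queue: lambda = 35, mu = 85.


M/D/1: Lq = rho^2 / (2*(1-rho)) where rho = 35/85; Lq = 0.14

0.14


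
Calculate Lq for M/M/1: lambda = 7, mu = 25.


rho = 7/25; Lq = rho^2/(1-rho) = 0.11

0.11


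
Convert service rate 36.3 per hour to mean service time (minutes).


Mean service time = 60/mu = 60/36.3 = 1.65 minutes

1.65 minutes


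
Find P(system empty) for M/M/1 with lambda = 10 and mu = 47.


P0 = 1 - rho = 1 - 10/47 = 0.7872

0.7872


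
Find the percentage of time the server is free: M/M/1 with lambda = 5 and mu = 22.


Idle fraction = (1 - rho) * 100 = (1 - 5/22) * 100 = 77.3%

77.3%


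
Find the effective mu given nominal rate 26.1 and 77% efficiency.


Effective rate = mu * efficiency = 26.1 * 0.77 = 20.1 per hour

20.1 per hour


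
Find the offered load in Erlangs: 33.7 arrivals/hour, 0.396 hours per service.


Offered load a = lambda * E[S] = 33.7 * 0.396 = 13.35 Erlangs

13.35 Erlangs


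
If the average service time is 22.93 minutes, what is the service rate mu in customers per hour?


mu = 60 / avg_service_time = 60 / 22.93 = 2.62 per hour

2.62 per hour


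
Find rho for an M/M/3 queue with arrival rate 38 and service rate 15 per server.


rho = lambda/(c*mu) = 38/(3*15) = 0.8444

0.8444


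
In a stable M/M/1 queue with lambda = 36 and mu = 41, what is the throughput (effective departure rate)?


For a stable queue (lambda < mu), throughput = lambda = 36 per hour

36 per hour


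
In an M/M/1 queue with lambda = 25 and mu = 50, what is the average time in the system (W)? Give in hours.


W = 1/(mu - lambda) = 1/(50 - 25) = 0.04 hours

0.04 hours


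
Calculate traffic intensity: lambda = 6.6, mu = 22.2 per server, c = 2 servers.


rho = lambda / (c * mu) = 6.6 / (2 * 22.2) = 0.1486

0.1486


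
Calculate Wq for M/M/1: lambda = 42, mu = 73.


rho = 42/73; Wq = rho/(mu - lambda) = 0.0186 hours

0.0186 hours


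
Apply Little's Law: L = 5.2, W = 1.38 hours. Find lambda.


lambda = L / W = 5.2 / 1.38 = 3.77 per hour

3.77 per hour


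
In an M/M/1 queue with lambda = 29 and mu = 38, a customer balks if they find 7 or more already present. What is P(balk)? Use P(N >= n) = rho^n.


P(N >= 7) = rho^7 = (29/38)^7 = 0.1508

0.1508


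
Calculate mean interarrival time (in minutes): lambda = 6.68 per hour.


Mean interarrival time = 60/lambda = 60/6.68 = 8.98 minutes

8.98 minutes


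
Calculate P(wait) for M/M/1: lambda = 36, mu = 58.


P(wait) = rho = lambda/mu = 36/58 = 0.6207

0.6207


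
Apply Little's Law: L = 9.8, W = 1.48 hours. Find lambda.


lambda = L / W = 9.8 / 1.48 = 6.62 per hour

6.62 per hour


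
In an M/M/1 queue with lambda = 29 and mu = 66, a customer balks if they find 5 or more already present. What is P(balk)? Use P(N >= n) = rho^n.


P(N >= 5) = rho^5 = (29/66)^5 = 0.0164

0.0164


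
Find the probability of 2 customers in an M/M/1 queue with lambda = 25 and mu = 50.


rho = 25/50; P(n) = (1-rho)*rho^n = (1-25/50)*(25/50)^2 = 0.125

0.125


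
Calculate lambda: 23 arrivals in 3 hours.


lambda = total arrivals / time = 23 / 3 = 7.67 per hour

7.67 per hour


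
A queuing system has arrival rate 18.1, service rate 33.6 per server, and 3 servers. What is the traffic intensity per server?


rho = lambda / (c * mu) = 18.1 / (3 * 33.6) = 0.1796

0.1796


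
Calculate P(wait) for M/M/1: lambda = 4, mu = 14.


P(wait) = rho = lambda/mu = 4/14 = 0.2857

0.2857


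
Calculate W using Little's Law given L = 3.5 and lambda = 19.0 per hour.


W = L / lambda = 3.5 / 19.0 = 0.1842 hours

0.1842 hours


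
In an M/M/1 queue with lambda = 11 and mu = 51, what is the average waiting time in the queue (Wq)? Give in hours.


rho = 11/51; Wq = rho/(mu - lambda) = 0.0054 hours

0.0054 hours


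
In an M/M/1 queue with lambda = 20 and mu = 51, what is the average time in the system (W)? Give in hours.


W = 1/(mu - lambda) = 1/(51 - 20) = 0.0323 hours

0.0323 hours


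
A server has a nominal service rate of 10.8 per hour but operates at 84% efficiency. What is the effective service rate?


Effective rate = mu * efficiency = 10.8 * 0.84 = 9.07 per hour

9.07 per hour


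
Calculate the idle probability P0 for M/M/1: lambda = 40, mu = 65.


P0 = 1 - rho = 1 - 40/65 = 0.3846

0.3846


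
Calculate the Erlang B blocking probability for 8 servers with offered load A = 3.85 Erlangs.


B(N,A) = (A^N/N!) / sum(A^k/k!, k=0..N) with N=8, A=3.85 = 0.0259

0.0259


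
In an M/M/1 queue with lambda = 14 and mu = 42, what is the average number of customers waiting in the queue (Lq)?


rho = 14/42; Lq = rho^2/(1-rho) = 0.17

0.17


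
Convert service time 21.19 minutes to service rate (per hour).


mu = 60 / avg_service_time = 60 / 21.19 = 2.83 per hour

2.83 per hour


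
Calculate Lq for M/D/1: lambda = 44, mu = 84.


M/D/1: Lq = rho^2 / (2*(1-rho)) where rho = 44/84; Lq = 0.29

0.29


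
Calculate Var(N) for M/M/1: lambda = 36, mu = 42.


rho = 36/42; Var(N) = rho/(1-rho)^2 = 42.0

42.0


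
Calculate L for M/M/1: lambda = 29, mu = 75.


rho = 29/75; L = rho/(1-rho) = 0.63

0.63


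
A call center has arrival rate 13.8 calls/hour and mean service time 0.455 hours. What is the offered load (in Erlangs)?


Offered load a = lambda * E[S] = 13.8 * 0.455 = 6.28 Erlangs

6.28 Erlangs


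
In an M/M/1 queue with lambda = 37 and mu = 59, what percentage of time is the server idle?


Idle fraction = (1 - rho) * 100 = (1 - 37/59) * 100 = 37.3%

37.3%


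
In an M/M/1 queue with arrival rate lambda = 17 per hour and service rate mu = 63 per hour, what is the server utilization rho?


rho = lambda/mu = 17/63 = 0.2698

0.2698


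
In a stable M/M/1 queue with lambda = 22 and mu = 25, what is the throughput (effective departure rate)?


For a stable queue (lambda < mu), throughput = lambda = 22 per hour

22 per hour


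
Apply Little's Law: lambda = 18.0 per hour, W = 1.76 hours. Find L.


L = lambda * W = 18.0 * 1.76 = 31.68

31.68


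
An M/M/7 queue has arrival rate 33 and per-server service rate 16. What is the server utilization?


rho = lambda/(c*mu) = 33/(7*16) = 0.2946

0.2946


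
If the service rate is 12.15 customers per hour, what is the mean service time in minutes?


Mean service time = 60/mu = 60/12.15 = 4.94 minutes

4.94 minutes


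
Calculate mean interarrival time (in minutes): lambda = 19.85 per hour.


Mean interarrival time = 60/lambda = 60/19.85 = 3.02 minutes

3.02 minutes


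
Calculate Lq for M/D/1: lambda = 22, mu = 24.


M/D/1: Lq = rho^2 / (2*(1-rho)) where rho = 22/24; Lq = 5.04

5.04


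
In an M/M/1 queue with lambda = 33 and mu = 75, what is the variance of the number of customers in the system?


rho = 33/75; Var(N) = rho/(1-rho)^2 = 1.4

1.4


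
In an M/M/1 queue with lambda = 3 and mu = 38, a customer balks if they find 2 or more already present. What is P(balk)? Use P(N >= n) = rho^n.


P(N >= 2) = rho^2 = (3/38)^2 = 0.0062

0.0062


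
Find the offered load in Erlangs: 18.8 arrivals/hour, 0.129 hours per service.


Offered load a = lambda * E[S] = 18.8 * 0.129 = 2.43 Erlangs

2.43 Erlangs


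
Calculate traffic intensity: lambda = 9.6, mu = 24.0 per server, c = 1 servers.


rho = lambda / (c * mu) = 9.6 / (1 * 24.0) = 0.4

0.4


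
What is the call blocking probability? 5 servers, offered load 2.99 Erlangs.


B(N,A) = (A^N/N!) / sum(A^k/k!, k=0..N) with N=5, A=2.99 = 0.1092

0.1092


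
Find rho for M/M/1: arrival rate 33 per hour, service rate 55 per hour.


rho = lambda/mu = 33/55 = 0.6

0.6


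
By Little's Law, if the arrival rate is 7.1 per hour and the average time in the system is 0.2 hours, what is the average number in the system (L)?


L = lambda * W = 7.1 * 0.2 = 1.42

1.42


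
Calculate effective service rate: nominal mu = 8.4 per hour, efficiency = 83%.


Effective rate = mu * efficiency = 8.4 * 0.83 = 6.97 per hour

6.97 per hour


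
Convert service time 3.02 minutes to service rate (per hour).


mu = 60 / avg_service_time = 60 / 3.02 = 19.87 per hour

19.87 per hour


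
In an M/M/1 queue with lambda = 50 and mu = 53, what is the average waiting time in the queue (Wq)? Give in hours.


rho = 50/53; Wq = rho/(mu - lambda) = 0.3145 hours

0.3145 hours


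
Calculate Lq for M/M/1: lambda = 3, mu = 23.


rho = 3/23; Lq = rho^2/(1-rho) = 0.02

0.02


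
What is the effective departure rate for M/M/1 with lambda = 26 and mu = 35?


For a stable queue (lambda < mu), throughput = lambda = 26 per hour

26 per hour


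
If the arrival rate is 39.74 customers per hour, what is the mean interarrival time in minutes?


Mean interarrival time = 60/lambda = 60/39.74 = 1.51 minutes

1.51 minutes


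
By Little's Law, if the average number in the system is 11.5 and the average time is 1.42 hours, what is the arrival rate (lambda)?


lambda = L / W = 11.5 / 1.42 = 8.1 per hour

8.1 per hour


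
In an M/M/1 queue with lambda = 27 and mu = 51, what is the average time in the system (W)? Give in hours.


W = 1/(mu - lambda) = 1/(51 - 27) = 0.0417 hours

0.0417 hours


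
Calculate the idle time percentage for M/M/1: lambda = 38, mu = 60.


Idle fraction = (1 - rho) * 100 = (1 - 38/60) * 100 = 36.7%

36.7%


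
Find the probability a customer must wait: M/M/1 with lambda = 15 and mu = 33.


P(wait) = rho = lambda/mu = 15/33 = 0.4545

0.4545


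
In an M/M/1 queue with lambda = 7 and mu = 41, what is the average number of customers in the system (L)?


rho = 7/41; L = rho/(1-rho) = 0.21

0.21


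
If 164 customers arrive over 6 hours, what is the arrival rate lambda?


lambda = total arrivals / time = 164 / 6 = 27.33 per hour

27.33 per hour


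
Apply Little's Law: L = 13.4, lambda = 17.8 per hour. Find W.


W = L / lambda = 13.4 / 17.8 = 0.7528 hours

0.7528 hours


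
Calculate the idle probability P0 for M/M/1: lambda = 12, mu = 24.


P0 = 1 - rho = 1 - 12/24 = 0.5

0.5


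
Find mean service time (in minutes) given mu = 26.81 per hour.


Mean service time = 60/mu = 60/26.81 = 2.24 minutes

2.24 minutes


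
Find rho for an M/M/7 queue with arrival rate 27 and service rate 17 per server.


rho = lambda/(c*mu) = 27/(7*17) = 0.2269

0.2269


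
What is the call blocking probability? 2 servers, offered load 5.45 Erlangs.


B(N,A) = (A^N/N!) / sum(A^k/k!, k=0..N) with N=2, A=5.45 = 0.6972

0.6972


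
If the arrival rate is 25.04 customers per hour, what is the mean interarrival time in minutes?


Mean interarrival time = 60/lambda = 60/25.04 = 2.4 minutes

2.4 minutes


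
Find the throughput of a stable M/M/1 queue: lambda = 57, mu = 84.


For a stable queue (lambda < mu), throughput = lambda = 57 per hour

57 per hour


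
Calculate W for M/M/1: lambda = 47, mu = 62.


W = 1/(mu - lambda) = 1/(62 - 47) = 0.0667 hours

0.0667 hours


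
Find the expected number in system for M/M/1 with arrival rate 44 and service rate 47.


rho = 44/47; L = rho/(1-rho) = 14.67

14.67


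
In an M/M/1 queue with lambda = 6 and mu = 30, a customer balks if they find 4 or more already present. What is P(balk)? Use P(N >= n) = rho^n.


P(N >= 4) = rho^4 = (6/30)^4 = 0.0016

0.0016


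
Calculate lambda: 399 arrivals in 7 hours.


lambda = total arrivals / time = 399 / 7 = 57.0 per hour

57.0 per hour


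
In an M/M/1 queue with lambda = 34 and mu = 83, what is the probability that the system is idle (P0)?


P0 = 1 - rho = 1 - 34/83 = 0.5904

0.5904


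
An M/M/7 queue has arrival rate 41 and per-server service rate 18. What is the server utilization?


rho = lambda/(c*mu) = 41/(7*18) = 0.3254

0.3254


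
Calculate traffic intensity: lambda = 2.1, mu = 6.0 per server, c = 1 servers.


rho = lambda / (c * mu) = 2.1 / (1 * 6.0) = 0.35

0.35


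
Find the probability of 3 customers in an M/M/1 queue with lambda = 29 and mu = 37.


rho = 29/37; P(n) = (1-rho)*rho^n = (1-29/37)*(29/37)^3 = 0.1041

0.1041


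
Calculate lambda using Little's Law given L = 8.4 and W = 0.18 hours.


lambda = L / W = 8.4 / 0.18 = 46.67 per hour

46.67 per hour


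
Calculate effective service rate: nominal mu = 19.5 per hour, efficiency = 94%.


Effective rate = mu * efficiency = 19.5 * 0.94 = 18.33 per hour

18.33 per hour


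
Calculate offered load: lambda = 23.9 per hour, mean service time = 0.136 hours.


Offered load a = lambda * E[S] = 23.9 * 0.136 = 3.25 Erlangs

3.25 Erlangs


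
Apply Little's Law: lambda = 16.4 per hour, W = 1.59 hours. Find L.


L = lambda * W = 16.4 * 1.59 = 26.08

26.08


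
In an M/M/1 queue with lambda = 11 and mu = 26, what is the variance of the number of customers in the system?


rho = 11/26; Var(N) = rho/(1-rho)^2 = 1.27

1.27


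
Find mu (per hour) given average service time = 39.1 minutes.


mu = 60 / avg_service_time = 60 / 39.1 = 1.53 per hour

1.53 per hour


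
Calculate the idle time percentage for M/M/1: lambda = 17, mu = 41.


Idle fraction = (1 - rho) * 100 = (1 - 17/41) * 100 = 58.5%

58.5%


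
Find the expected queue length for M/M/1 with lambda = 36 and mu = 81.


rho = 36/81; Lq = rho^2/(1-rho) = 0.36

0.36


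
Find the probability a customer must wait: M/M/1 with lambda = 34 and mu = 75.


P(wait) = rho = lambda/mu = 34/75 = 0.4533

0.4533


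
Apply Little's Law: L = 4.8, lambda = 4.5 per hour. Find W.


W = L / lambda = 4.8 / 4.5 = 1.0667 hours

1.0667 hours


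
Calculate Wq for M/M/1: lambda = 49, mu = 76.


rho = 49/76; Wq = rho/(mu - lambda) = 0.0239 hours

0.0239 hours


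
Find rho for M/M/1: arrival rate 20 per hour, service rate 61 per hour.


rho = lambda/mu = 20/61 = 0.3279

0.3279


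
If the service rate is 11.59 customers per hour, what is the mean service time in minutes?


Mean service time = 60/mu = 60/11.59 = 5.18 minutes

5.18 minutes


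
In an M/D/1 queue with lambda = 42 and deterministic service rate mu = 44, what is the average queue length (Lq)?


M/D/1: Lq = rho^2 / (2*(1-rho)) where rho = 42/44; Lq = 10.02

10.02


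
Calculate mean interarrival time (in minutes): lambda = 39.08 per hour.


Mean interarrival time = 60/lambda = 60/39.08 = 1.54 minutes

1.54 minutes


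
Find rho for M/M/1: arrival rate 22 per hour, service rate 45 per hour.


rho = lambda/mu = 22/45 = 0.4889

0.4889


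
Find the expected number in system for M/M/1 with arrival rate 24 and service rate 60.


rho = 24/60; L = rho/(1-rho) = 0.67

0.67


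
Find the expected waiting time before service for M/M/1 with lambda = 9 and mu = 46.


rho = 9/46; Wq = rho/(mu - lambda) = 0.0053 hours

0.0053 hours


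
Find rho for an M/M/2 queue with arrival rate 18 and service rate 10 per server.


rho = lambda/(c*mu) = 18/(2*10) = 0.9

0.9


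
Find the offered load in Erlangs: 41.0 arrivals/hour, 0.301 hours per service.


Offered load a = lambda * E[S] = 41.0 * 0.301 = 12.34 Erlangs

12.34 Erlangs


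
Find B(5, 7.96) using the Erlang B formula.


B(N,A) = (A^N/N!) / sum(A^k/k!, k=0..N) with N=5, A=7.96 = 0.477

0.477


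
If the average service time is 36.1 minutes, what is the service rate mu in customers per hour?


mu = 60 / avg_service_time = 60 / 36.1 = 1.66 per hour

1.66 per hour


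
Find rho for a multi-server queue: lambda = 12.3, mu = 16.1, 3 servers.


rho = lambda / (c * mu) = 12.3 / (3 * 16.1) = 0.2547

0.2547


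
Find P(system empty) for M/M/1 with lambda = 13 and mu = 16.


P0 = 1 - rho = 1 - 13/16 = 0.1875

0.1875


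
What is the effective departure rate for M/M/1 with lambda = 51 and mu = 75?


For a stable queue (lambda < mu), throughput = lambda = 51 per hour

51 per hour


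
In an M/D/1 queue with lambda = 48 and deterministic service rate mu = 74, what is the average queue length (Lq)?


M/D/1: Lq = rho^2 / (2*(1-rho)) where rho = 48/74; Lq = 0.6

0.6


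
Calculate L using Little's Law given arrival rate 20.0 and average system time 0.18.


L = lambda * W = 20.0 * 0.18 = 3.6

3.6


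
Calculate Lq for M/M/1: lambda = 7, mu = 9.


rho = 7/9; Lq = rho^2/(1-rho) = 2.72

2.72


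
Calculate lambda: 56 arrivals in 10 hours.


lambda = total arrivals / time = 56 / 10 = 5.6 per hour

5.6 per hour


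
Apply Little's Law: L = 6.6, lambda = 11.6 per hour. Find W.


W = L / lambda = 6.6 / 11.6 = 0.569 hours

0.569 hours


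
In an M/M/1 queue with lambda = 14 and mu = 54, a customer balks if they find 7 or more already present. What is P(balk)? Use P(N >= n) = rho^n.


P(N >= 7) = rho^7 = (14/54)^7 = 0.0001

0.0001


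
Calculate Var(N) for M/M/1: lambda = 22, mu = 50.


rho = 22/50; Var(N) = rho/(1-rho)^2 = 1.4

1.4


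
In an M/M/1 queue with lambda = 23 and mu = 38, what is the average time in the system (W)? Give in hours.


W = 1/(mu - lambda) = 1/(38 - 23) = 0.0667 hours

0.0667 hours


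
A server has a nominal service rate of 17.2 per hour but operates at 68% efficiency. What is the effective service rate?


Effective rate = mu * efficiency = 17.2 * 0.68 = 11.7 per hour

11.7 per hour


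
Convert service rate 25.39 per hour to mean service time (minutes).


Mean service time = 60/mu = 60/25.39 = 2.36 minutes

2.36 minutes


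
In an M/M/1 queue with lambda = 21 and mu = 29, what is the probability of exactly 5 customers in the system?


rho = 21/29; P(n) = (1-rho)*rho^n = (1-21/29)*(21/29)^5 = 0.0549

0.0549


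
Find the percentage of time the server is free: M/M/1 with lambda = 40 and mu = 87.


Idle fraction = (1 - rho) * 100 = (1 - 40/87) * 100 = 54.0%

54.0%


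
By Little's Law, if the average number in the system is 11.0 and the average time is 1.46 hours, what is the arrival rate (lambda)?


lambda = L / W = 11.0 / 1.46 = 7.53 per hour

7.53 per hour


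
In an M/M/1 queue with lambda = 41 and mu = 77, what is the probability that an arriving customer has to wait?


P(wait) = rho = lambda/mu = 41/77 = 0.5325

0.5325


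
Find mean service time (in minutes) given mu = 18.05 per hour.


Mean service time = 60/mu = 60/18.05 = 3.32 minutes

3.32 minutes


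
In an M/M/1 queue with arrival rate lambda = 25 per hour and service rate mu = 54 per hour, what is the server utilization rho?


rho = lambda/mu = 25/54 = 0.463

0.463


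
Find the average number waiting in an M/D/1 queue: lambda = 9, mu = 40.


M/D/1: Lq = rho^2 / (2*(1-rho)) where rho = 9/40; Lq = 0.03

0.03


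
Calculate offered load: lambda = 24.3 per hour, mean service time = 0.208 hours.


Offered load a = lambda * E[S] = 24.3 * 0.208 = 5.05 Erlangs

5.05 Erlangs


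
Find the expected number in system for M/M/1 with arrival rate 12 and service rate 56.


rho = 12/56; L = rho/(1-rho) = 0.27

0.27


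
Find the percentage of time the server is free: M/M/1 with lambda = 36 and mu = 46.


Idle fraction = (1 - rho) * 100 = (1 - 36/46) * 100 = 21.7%

21.7%


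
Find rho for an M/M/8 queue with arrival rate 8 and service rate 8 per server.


rho = lambda/(c*mu) = 8/(8*8) = 0.125

0.125


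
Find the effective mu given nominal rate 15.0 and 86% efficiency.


Effective rate = mu * efficiency = 15.0 * 0.86 = 12.9 per hour

12.9 per hour


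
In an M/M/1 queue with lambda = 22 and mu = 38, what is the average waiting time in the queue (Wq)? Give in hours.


rho = 22/38; Wq = rho/(mu - lambda) = 0.0362 hours

0.0362 hours


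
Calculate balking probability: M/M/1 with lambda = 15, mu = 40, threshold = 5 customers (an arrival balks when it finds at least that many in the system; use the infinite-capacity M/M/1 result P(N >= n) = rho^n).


P(N >= 5) = rho^5 = (15/40)^5 = 0.0074

0.0074


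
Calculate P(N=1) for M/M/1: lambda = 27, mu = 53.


rho = 27/53; P(n) = (1-rho)*rho^n = (1-27/53)*(27/53)^1 = 0.2499

0.2499


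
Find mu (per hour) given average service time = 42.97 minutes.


mu = 60 / avg_service_time = 60 / 42.97 = 1.4 per hour

1.4 per hour


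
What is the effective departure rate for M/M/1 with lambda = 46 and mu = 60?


For a stable queue (lambda < mu), throughput = lambda = 46 per hour

46 per hour


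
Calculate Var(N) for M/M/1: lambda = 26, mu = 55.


rho = 26/55; Var(N) = rho/(1-rho)^2 = 1.7

1.7


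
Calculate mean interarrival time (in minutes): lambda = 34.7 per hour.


Mean interarrival time = 60/lambda = 60/34.7 = 1.73 minutes

1.73 minutes


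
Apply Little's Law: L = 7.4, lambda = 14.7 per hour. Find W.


W = L / lambda = 7.4 / 14.7 = 0.5034 hours

0.5034 hours


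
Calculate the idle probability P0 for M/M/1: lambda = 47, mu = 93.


P0 = 1 - rho = 1 - 47/93 = 0.4946

0.4946


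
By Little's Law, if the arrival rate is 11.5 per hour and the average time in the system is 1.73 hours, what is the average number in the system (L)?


L = lambda * W = 11.5 * 1.73 = 19.9

19.9


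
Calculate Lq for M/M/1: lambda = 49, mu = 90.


rho = 49/90; Lq = rho^2/(1-rho) = 0.65

0.65


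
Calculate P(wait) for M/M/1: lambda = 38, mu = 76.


P(wait) = rho = lambda/mu = 38/76 = 0.5

0.5


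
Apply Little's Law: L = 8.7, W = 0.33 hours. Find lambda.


lambda = L / W = 8.7 / 0.33 = 26.36 per hour

26.36 per hour


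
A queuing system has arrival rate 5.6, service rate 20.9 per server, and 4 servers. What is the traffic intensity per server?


rho = lambda / (c * mu) = 5.6 / (4 * 20.9) = 0.067

0.067


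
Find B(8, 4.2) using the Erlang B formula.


B(N,A) = (A^N/N!) / sum(A^k/k!, k=0..N) with N=8, A=4.2 = 0.037

0.037


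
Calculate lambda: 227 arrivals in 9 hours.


lambda = total arrivals / time = 227 / 9 = 25.22 per hour

25.22 per hour


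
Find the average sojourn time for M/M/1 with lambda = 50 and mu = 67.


W = 1/(mu - lambda) = 1/(67 - 50) = 0.0588 hours

0.0588 hours


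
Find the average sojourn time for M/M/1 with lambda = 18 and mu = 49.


W = 1/(mu - lambda) = 1/(49 - 18) = 0.0323 hours

0.0323 hours


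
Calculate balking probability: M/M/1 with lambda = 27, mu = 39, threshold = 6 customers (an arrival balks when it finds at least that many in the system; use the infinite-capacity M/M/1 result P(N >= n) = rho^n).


P(N >= 6) = rho^6 = (27/39)^6 = 0.1101

0.1101


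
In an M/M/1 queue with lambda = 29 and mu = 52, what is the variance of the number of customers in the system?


rho = 29/52; Var(N) = rho/(1-rho)^2 = 2.85

2.85


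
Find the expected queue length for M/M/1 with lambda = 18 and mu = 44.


rho = 18/44; Lq = rho^2/(1-rho) = 0.28

0.28


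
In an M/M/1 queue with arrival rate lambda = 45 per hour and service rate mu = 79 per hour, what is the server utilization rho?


rho = lambda/mu = 45/79 = 0.5696

0.5696


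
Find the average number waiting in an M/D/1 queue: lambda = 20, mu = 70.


M/D/1: Lq = rho^2 / (2*(1-rho)) where rho = 20/70; Lq = 0.06

0.06


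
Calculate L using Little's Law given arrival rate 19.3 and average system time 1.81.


L = lambda * W = 19.3 * 1.81 = 34.93

34.93


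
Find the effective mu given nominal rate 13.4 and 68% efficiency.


Effective rate = mu * efficiency = 13.4 * 0.68 = 9.11 per hour

9.11 per hour


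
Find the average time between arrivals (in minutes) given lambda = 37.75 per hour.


Mean interarrival time = 60/lambda = 60/37.75 = 1.59 minutes

1.59 minutes


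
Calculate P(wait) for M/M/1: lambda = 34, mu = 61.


P(wait) = rho = lambda/mu = 34/61 = 0.5574

0.5574


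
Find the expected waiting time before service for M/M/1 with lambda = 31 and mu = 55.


rho = 31/55; Wq = rho/(mu - lambda) = 0.0235 hours

0.0235 hours


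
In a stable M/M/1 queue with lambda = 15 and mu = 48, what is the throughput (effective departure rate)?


For a stable queue (lambda < mu), throughput = lambda = 15 per hour

15 per hour


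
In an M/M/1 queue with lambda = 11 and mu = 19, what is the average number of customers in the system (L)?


rho = 11/19; L = rho/(1-rho) = 1.38

1.38


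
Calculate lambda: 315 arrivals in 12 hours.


lambda = total arrivals / time = 315 / 12 = 26.25 per hour

26.25 per hour


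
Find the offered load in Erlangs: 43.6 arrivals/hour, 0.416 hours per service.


Offered load a = lambda * E[S] = 43.6 * 0.416 = 18.14 Erlangs

18.14 Erlangs


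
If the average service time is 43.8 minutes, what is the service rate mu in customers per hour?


mu = 60 / avg_service_time = 60 / 43.8 = 1.37 per hour

1.37 per hour


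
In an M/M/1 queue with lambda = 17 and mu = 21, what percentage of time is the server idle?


Idle fraction = (1 - rho) * 100 = (1 - 17/21) * 100 = 19.0%

19.0%


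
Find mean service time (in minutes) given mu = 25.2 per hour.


Mean service time = 60/mu = 60/25.2 = 2.38 minutes

2.38 minutes


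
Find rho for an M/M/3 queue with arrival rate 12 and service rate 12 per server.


rho = lambda/(c*mu) = 12/(3*12) = 0.3333

0.3333


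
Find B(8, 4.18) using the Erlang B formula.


B(N,A) = (A^N/N!) / sum(A^k/k!, k=0..N) with N=8, A=4.18 = 0.0364

0.0364


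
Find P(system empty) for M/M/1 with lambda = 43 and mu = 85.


P0 = 1 - rho = 1 - 43/85 = 0.4941

0.4941


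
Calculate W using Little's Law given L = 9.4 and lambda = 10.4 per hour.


W = L / lambda = 9.4 / 10.4 = 0.9038 hours

0.9038 hours


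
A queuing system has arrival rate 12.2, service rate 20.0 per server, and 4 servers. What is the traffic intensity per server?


rho = lambda / (c * mu) = 12.2 / (4 * 20.0) = 0.1525

0.1525


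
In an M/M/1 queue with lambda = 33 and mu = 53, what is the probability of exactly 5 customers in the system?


rho = 33/53; P(n) = (1-rho)*rho^n = (1-33/53)*(33/53)^5 = 0.0353

0.0353


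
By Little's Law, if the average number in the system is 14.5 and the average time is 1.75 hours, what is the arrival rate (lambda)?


lambda = L / W = 14.5 / 1.75 = 8.29 per hour

8.29 per hour


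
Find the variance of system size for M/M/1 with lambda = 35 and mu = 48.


rho = 35/48; Var(N) = rho/(1-rho)^2 = 9.94

9.94


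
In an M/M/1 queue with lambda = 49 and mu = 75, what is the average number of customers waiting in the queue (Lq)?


rho = 49/75; Lq = rho^2/(1-rho) = 1.23

1.23


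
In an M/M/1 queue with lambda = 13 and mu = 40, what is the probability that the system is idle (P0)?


P0 = 1 - rho = 1 - 13/40 = 0.675

0.675


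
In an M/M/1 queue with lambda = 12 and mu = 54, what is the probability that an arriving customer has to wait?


P(wait) = rho = lambda/mu = 12/54 = 0.2222

0.2222


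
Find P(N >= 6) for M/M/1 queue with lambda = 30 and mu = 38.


P(N >= 6) = rho^6 = (30/38)^6 = 0.2421

0.2421


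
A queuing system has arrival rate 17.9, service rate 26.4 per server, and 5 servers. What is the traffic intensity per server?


rho = lambda / (c * mu) = 17.9 / (5 * 26.4) = 0.1356

0.1356


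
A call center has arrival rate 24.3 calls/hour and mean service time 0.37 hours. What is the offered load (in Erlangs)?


Offered load a = lambda * E[S] = 24.3 * 0.37 = 8.99 Erlangs

8.99 Erlangs


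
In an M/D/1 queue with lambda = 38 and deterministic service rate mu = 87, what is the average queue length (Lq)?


M/D/1: Lq = rho^2 / (2*(1-rho)) where rho = 38/87; Lq = 0.17

0.17


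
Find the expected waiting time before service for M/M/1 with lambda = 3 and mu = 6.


rho = 3/6; Wq = rho/(mu - lambda) = 0.1667 hours

0.1667 hours


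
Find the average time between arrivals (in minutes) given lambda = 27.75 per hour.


Mean interarrival time = 60/lambda = 60/27.75 = 2.16 minutes

2.16 minutes


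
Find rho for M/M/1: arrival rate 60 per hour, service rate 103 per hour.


rho = lambda/mu = 60/103 = 0.5825

0.5825


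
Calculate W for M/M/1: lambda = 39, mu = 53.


W = 1/(mu - lambda) = 1/(53 - 39) = 0.0714 hours

0.0714 hours
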